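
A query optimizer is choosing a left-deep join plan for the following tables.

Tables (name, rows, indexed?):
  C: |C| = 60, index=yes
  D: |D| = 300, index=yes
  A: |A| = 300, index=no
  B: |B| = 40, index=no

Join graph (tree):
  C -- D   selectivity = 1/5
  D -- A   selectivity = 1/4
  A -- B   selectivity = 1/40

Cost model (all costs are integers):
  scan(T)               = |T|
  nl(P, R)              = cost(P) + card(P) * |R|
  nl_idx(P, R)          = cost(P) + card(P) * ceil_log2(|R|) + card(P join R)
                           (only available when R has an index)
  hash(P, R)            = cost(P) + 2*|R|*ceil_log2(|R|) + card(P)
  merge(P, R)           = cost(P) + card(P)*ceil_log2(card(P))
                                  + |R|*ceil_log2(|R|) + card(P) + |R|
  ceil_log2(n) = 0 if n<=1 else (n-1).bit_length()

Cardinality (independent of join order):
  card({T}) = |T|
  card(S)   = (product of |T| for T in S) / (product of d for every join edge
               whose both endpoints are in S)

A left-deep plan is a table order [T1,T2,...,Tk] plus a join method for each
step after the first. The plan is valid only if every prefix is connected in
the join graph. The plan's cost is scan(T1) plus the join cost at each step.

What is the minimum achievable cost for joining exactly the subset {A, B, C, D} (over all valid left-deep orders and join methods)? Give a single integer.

Selinger DP over subsets of {A,B,C,D}:
  {C}: scan cost=60, card=60
  {D}: scan cost=300, card=300
  {A}: scan cost=300, card=300
  {B}: scan cost=40, card=40
  {CD}: card=3600; try (C,hash)→1320, (D,merge)→3480, (C,merge)→3720, (D,nl_idx)→4200, (D,hash)→5520, (C,nl_idx)→5700 …(+2); best=1320 via (C,hash)
  {AD}: card=22500; try (D,hash)→6000, (A,hash)→6000, (D,merge)→6300, (A,merge)→6300, (D,nl_idx)→25500, (D,nl)→90300 …(+1); best=6000 via (D,hash)
  {AB}: card=300; try (B,hash)→1080, (A,merge)→3320, (B,merge)→3580, (A,hash)→5480, (A,nl)→12040, (B,nl)→12300; best=1080 via (B,hash)
  {ACD}: card=270000; try (A,hash)→10320, (C,hash)→29220, (A,merge)→51120, (C,merge)→366420, (C,nl_idx)→411000, (A,nl)→1081320 …(+1); best=10320 via (A,hash)
  {ABD}: card=22500; try (D,hash)→6780, (D,merge)→7080, (D,nl_idx)→26280, (B,hash)→28980, (D,nl)→91080, (B,merge)→366280 …(+1); best=6780 via (D,hash)
  {ABCD}: card=270000; try (C,hash)→30000, (B,hash)→280800, (C,merge)→367200, (C,nl_idx)→411780, (C,nl)→1356780, (B,merge)→5410600 …(+1); best=30000 via (C,hash)

30000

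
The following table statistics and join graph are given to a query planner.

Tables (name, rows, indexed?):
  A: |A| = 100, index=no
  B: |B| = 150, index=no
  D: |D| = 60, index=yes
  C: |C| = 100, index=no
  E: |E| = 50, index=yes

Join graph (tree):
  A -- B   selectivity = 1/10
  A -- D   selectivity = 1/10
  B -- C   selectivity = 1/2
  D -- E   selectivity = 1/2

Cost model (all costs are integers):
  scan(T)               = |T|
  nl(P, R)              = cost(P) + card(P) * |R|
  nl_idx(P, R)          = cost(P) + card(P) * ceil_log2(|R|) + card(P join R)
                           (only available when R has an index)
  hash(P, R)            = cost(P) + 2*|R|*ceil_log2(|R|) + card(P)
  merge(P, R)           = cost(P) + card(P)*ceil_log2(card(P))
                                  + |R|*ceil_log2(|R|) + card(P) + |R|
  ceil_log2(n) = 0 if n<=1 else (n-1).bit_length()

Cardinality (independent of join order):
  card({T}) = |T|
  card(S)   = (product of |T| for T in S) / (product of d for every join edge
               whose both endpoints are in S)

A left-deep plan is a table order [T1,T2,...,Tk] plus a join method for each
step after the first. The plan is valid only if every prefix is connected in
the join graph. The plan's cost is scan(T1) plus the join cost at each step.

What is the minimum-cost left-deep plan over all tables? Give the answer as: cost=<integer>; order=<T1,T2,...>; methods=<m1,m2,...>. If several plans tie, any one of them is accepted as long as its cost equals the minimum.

cost=239920; order=B,A,D,E,C; methods=hash,hash,hash,hash

Selinger DP (subsets sized 1..n):
  {A}: scan cost=100, card=100
  {B}: scan cost=150, card=150
  {D}: scan cost=60, card=60
  {C}: scan cost=100, card=100
  {E}: scan cost=50, card=50
  {AB}: card=1500; try (A,hash)→1700, (B,merge)→2250, (A,merge)→2300, (B,hash)→2600, (B,nl)→15100, (A,nl)→15150; best=1700 via (A,hash)
  {AD}: card=600; try (D,hash)→920, (A,merge)→1280, (D,nl_idx)→1300, (D,merge)→1320, (A,hash)→1520, (A,nl)→6060 …(+1); best=920 via (D,hash)
  {BC}: card=7500; try (C,hash)→1700, (B,merge)→2250, (C,merge)→2300, (B,hash)→2600, (B,nl)→15100, (C,nl)→15150; best=1700 via (C,hash)
  {DE}: card=1500; try (E,hash)→720, (D,hash)→820, (D,merge)→820, (E,merge)→830, (D,nl_idx)→1850, (E,nl_idx)→1920 …(+2); best=720 via (E,hash)
  {ABD}: card=9000; try (D,hash)→3920, (B,hash)→3920, (B,merge)→8870, (D,nl_idx)→19700, (D,merge)→20120, (B,nl)→90920 …(+1); best=3920 via (D,hash)
  {ABC}: card=75000; try (C,hash)→4600, (A,hash)→10600, (C,merge)→20500, (A,merge)→107500, (C,nl)→151700, (A,nl)→751700; best=4600 via (C,hash)
  {ADE}: card=15000; try (E,hash)→2120, (A,hash)→3620, (E,merge)→7870, (E,nl_idx)→19520, (A,merge)→19520, (E,nl)→30920 …(+1); best=2120 via (E,hash)
  {ABCD}: card=450000; try (C,hash)→14320, (D,hash)→80320, (C,merge)→139720, (C,nl)→903920, (D,nl_idx)→904600, (D,merge)→1355020 …(+1); best=14320 via (C,hash)
  {ABDE}: card=225000; try (E,hash)→13520, (B,hash)→19520, (E,merge)→139270, (B,merge)→228470, (E,nl_idx)→282920, (E,nl)→453920 …(+1); best=13520 via (E,hash)
  {ABCDE}: card=11250000; try (C,hash)→239920, (E,hash)→464920, (C,merge)→4289320, (E,merge)→9014670, (E,nl_idx)→13964320, (C,nl)→22513520 …(+1); best=239920 via (C,hash)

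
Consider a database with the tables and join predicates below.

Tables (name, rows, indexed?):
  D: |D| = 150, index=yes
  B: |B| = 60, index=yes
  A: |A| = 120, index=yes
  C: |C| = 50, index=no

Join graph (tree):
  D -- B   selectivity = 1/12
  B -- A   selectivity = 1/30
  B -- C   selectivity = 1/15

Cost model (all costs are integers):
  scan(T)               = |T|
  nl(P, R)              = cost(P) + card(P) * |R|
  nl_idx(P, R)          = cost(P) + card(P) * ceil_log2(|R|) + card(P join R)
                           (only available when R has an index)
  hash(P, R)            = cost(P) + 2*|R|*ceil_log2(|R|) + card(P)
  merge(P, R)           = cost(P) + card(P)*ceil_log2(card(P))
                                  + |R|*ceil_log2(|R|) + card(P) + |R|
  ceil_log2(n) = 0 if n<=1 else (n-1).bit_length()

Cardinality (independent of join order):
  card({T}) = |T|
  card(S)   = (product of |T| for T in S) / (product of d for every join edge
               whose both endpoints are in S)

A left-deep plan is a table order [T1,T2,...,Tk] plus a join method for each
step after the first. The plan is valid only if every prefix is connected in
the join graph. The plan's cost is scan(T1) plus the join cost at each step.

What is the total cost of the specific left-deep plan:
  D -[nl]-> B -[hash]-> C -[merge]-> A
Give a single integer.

43960

step 1: scan D: cost=150, card=150
step 2: join B via nl
    card(P join B) = 150*60/(12) = 750
    cost = 150 + 150*60 = 9150
step 3: join C via hash
    card(P join C) = 750*50/(15) = 2500
    cost = 9150 + 2*50*6 + 750 = 10500
step 4: join A via merge
    card(P join A) = 2500*120/(30) = 10000
    cost = 10500 + 2500*12 + 120*7 + 2500 + 120 = 43960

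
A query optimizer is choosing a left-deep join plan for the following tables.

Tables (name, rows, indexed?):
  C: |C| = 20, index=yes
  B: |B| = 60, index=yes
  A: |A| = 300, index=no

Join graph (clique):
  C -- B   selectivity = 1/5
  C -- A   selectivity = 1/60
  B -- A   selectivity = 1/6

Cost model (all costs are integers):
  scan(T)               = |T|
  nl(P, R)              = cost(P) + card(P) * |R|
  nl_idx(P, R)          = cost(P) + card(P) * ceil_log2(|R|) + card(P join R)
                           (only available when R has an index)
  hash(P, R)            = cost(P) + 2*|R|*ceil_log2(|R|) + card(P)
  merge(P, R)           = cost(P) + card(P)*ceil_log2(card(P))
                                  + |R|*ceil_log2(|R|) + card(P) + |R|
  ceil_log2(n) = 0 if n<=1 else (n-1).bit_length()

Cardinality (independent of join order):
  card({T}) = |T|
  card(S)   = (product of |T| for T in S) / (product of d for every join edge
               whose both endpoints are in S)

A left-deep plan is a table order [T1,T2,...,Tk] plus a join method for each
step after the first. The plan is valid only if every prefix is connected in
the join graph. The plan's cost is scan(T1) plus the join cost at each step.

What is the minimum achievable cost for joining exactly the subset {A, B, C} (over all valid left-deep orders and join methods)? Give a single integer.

1600

Selinger DP over subsets of {A,B,C}:
  {C}: scan cost=20, card=20
  {B}: scan cost=60, card=60
  {A}: scan cost=300, card=300
  {BC}: card=240; try (C,hash)→320, (B,nl_idx)→380, (B,merge)→560, (C,merge)→600, (C,nl_idx)→600, (B,hash)→760 …(+2); best=320 via (C,hash)
  {AC}: card=100; try (C,hash)→800, (C,nl_idx)→1900, (A,merge)→3140, (C,merge)→3420, (A,hash)→5440, (A,nl)→6020 …(+1); best=800 via (C,hash)
  {AB}: card=3000; try (B,hash)→1320, (A,merge)→3480, (B,merge)→3720, (B,nl_idx)→5100, (A,hash)→5520, (A,nl)→18060 …(+1); best=1320 via (B,hash)
  {ABC}: card=200; try (B,nl_idx)→1600, (B,hash)→1620, (B,merge)→2020, (C,hash)→4520, (A,merge)→5480, (A,hash)→5960 …(+5); best=1600 via (B,nl_idx)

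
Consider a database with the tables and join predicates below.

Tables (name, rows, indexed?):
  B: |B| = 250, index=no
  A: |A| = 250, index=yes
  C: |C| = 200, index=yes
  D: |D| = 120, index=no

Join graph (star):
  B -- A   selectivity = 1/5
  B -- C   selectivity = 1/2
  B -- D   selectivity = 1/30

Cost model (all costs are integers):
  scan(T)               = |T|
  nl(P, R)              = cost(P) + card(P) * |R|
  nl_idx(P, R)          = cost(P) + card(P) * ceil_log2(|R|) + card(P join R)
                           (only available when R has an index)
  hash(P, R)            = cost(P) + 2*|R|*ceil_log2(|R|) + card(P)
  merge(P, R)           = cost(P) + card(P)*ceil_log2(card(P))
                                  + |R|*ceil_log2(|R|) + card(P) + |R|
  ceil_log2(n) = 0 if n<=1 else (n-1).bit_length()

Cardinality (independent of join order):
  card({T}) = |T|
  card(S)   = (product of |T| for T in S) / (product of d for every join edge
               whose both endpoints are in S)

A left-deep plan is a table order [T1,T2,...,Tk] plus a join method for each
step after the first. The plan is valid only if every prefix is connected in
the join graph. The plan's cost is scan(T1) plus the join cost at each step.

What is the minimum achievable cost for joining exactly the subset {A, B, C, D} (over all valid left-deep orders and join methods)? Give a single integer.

60380

Selinger DP over subsets of {A,B,C,D}:
  {B}: scan cost=250, card=250
  {A}: scan cost=250, card=250
  {C}: scan cost=200, card=200
  {D}: scan cost=120, card=120
  {AB}: card=12500; try (B,hash)→4500, (A,hash)→4500, (B,merge)→4750, (A,merge)→4750, (A,nl_idx)→14750, (B,nl)→62750 …(+1); best=4500 via (B,hash)
  {BC}: card=25000; try (C,hash)→3700, (B,merge)→4250, (C,merge)→4300, (B,hash)→4400, (C,nl_idx)→27250, (B,nl)→50200 …(+1); best=3700 via (C,hash)
  {BD}: card=1000; try (D,hash)→2180, (B,merge)→3330, (D,merge)→3460, (B,hash)→4240, (B,nl)→30120, (D,nl)→30250; best=2180 via (D,hash)
  {ABC}: card=1250000; try (C,hash)→20200, (A,hash)→32700, (C,merge)→193800, (A,merge)→405950, (C,nl_idx)→1354500, (A,nl_idx)→1453700 …(+2); best=20200 via (C,hash)
  {ABD}: card=50000; try (A,hash)→7180, (A,merge)→15430, (D,hash)→18680, (A,nl_idx)→60180, (D,merge)→192960, (A,nl)→252180 …(+1); best=7180 via (A,hash)
  {BCD}: card=100000; try (C,hash)→6380, (C,merge)→14980, (D,hash)→30380, (C,nl_idx)→110180, (C,nl)→202180, (D,merge)→404660 …(+1); best=6380 via (C,hash)
  {ABCD}: card=5000000; try (C,hash)→60380, (A,hash)→110380, (C,merge)→858980, (D,hash)→1271880, (A,merge)→1808630, (C,nl_idx)→5407180 …(+5); best=60380 via (C,hash)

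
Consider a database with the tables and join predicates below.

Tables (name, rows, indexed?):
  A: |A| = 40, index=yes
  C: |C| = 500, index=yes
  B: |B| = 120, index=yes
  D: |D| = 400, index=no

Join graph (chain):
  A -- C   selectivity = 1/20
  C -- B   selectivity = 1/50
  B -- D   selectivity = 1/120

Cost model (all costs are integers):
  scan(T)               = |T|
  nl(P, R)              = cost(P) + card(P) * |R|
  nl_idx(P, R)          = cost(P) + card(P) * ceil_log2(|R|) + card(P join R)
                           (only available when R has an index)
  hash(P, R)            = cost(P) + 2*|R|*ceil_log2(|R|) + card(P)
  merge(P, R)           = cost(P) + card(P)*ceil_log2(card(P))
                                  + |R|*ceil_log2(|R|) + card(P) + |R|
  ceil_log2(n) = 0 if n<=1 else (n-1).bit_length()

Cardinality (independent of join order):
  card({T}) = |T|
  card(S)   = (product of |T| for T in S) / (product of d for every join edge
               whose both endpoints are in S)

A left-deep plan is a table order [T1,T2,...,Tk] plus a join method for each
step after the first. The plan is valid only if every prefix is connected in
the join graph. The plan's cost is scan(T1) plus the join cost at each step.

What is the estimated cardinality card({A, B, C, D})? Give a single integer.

Tables in S: A(40), B(120), C(500), D(400)
Edges inside S: A-C(d=20), C-B(d=50), B-D(d=120)
numerator = 40 * 120 * 500 * 400 = 960000000
denominator = 20 * 50 * 120 = 120000
card(S) = 960000000 / 120000 = 8000

8000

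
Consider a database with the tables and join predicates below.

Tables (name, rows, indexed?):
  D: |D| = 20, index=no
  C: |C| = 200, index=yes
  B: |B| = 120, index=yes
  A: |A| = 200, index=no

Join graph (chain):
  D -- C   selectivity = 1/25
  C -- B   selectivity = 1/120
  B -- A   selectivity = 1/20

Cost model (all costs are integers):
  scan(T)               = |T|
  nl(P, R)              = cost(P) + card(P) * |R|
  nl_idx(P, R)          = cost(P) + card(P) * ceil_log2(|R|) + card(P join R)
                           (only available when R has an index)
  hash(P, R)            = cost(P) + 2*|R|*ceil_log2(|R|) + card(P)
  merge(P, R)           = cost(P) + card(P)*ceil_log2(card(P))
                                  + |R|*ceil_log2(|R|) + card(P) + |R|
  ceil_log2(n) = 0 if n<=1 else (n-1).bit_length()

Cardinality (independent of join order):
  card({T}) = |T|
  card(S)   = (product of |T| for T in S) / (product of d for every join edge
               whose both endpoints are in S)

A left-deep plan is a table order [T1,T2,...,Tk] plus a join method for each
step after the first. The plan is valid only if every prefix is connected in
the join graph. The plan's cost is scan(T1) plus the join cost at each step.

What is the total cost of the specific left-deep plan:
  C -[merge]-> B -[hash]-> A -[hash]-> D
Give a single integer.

step 1: scan C: cost=200, card=200
step 2: join B via merge
    card(P join B) = 200*120/(120) = 200
    cost = 200 + 200*8 + 120*7 + 200 + 120 = 2960
step 3: join A via hash
    card(P join A) = 200*200/(20) = 2000
    cost = 2960 + 2*200*8 + 200 = 6360
step 4: join D via hash
    card(P join D) = 2000*20/(25) = 1600
    cost = 6360 + 2*20*5 + 2000 = 8560

8560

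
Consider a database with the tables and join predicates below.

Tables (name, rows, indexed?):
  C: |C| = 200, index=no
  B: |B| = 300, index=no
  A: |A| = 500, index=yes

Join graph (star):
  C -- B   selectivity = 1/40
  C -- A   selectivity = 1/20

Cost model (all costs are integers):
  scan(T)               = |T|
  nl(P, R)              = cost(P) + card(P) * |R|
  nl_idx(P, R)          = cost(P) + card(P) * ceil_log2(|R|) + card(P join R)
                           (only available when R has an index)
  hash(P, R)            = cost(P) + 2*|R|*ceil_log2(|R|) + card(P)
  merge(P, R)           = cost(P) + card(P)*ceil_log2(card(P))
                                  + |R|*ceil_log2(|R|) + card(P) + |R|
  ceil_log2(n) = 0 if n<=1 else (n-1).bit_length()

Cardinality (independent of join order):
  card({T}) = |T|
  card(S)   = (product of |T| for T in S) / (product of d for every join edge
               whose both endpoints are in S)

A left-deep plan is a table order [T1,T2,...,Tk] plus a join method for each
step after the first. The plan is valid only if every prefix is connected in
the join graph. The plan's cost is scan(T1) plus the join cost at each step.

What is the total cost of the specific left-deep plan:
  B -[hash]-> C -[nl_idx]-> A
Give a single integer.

step 1: scan B: cost=300, card=300
step 2: join C via hash
    card(P join C) = 300*200/(40) = 1500
    cost = 300 + 2*200*8 + 300 = 3800
step 3: join A via nl_idx
    card(P join A) = 1500*500/(20) = 37500
    cost = 3800 + 1500*9 + 37500 = 54800

54800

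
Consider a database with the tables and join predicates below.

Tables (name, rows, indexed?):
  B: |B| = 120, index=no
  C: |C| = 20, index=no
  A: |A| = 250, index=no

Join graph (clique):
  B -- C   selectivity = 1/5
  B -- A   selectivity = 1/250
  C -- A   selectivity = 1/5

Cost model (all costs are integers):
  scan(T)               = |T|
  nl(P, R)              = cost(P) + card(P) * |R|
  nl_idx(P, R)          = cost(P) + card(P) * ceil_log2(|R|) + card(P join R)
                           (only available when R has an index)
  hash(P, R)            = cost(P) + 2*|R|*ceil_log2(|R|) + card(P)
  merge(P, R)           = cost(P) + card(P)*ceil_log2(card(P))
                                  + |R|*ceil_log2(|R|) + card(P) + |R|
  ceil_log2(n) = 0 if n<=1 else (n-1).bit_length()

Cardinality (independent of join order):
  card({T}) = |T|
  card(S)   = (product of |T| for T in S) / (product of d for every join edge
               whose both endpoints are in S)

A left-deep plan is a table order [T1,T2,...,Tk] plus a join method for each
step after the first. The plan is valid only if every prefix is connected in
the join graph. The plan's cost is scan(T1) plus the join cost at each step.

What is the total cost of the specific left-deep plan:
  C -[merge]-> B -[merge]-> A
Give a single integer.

step 1: scan C: cost=20, card=20
step 2: join B via merge
    card(P join B) = 20*120/(5) = 480
    cost = 20 + 20*5 + 120*7 + 20 + 120 = 1100
step 3: join A via merge
    card(P join A) = 480*250/(250*5) = 96
    cost = 1100 + 480*9 + 250*8 + 480 + 250 = 8150

8150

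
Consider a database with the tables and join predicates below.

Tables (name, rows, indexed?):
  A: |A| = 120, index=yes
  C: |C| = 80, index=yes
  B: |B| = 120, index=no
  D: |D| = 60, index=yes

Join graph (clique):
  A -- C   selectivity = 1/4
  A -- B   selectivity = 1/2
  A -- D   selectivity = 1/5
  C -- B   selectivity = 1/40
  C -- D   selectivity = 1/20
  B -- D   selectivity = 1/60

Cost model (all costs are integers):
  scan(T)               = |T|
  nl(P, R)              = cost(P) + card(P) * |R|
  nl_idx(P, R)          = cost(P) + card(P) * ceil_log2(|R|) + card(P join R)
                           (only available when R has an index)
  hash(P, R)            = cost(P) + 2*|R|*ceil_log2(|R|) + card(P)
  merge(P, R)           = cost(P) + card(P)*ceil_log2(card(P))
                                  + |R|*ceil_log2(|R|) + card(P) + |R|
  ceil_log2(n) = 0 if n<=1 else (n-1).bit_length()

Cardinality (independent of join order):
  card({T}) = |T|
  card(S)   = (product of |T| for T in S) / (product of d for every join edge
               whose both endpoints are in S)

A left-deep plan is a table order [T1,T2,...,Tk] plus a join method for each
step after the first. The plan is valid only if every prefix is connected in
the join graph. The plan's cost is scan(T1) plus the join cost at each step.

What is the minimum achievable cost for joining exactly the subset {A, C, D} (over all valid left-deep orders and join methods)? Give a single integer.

Selinger DP over subsets of {A,C,D}:
  {A}: scan cost=120, card=120
  {C}: scan cost=80, card=80
  {D}: scan cost=60, card=60
  {AC}: card=2400; try (C,hash)→1360, (A,merge)→1680, (C,merge)→1720, (A,hash)→1840, (A,nl_idx)→3040, (C,nl_idx)→3360 …(+2); best=1360 via (C,hash)
  {AD}: card=1440; try (D,hash)→960, (A,merge)→1440, (D,merge)→1500, (A,hash)→1800, (A,nl_idx)→1920, (D,nl_idx)→2280 …(+2); best=960 via (D,hash)
  {CD}: card=240; try (C,nl_idx)→720, (D,nl_idx)→800, (D,hash)→880, (C,merge)→1120, (D,merge)→1140, (C,hash)→1240 …(+2); best=720 via (C,nl_idx)
  {ACD}: card=1440; try (A,hash)→2640, (C,hash)→3520, (A,merge)→3840, (A,nl_idx)→3840, (D,hash)→4480, (C,nl_idx)→12480 …(+6); best=2640 via (A,hash)

2640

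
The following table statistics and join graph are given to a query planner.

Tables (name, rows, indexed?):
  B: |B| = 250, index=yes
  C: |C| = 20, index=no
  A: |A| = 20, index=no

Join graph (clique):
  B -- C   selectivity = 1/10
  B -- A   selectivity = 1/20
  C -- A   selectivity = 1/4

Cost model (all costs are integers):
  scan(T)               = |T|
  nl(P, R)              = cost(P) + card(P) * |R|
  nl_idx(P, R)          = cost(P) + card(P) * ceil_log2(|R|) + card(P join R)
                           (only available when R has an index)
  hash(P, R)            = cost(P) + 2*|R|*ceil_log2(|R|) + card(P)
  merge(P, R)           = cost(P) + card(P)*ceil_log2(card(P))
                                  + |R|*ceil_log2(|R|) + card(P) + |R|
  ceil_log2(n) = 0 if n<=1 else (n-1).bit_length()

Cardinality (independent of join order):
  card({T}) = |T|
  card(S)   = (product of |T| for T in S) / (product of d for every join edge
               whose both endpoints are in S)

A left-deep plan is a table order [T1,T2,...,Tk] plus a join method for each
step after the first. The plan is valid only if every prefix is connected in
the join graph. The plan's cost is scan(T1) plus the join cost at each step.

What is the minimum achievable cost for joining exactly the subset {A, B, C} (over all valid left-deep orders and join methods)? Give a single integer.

880

Selinger DP over subsets of {A,B,C}:
  {B}: scan cost=250, card=250
  {C}: scan cost=20, card=20
  {A}: scan cost=20, card=20
  {BC}: card=500; try (B,nl_idx)→680, (C,hash)→700, (B,merge)→2390, (C,merge)→2620, (B,hash)→4040, (B,nl)→5020 …(+1); best=680 via (B,nl_idx)
  {AB}: card=250; try (B,nl_idx)→430, (A,hash)→700, (B,merge)→2390, (A,merge)→2620, (B,hash)→4040, (B,nl)→5020 …(+1); best=430 via (B,nl_idx)
  {AC}: card=100; try (C,hash)→240, (A,hash)→240, (C,merge)→260, (A,merge)→260, (C,nl)→420, (A,nl)→420; best=240 via (C,hash)
  {ABC}: card=125; try (C,hash)→880, (B,nl_idx)→1165, (A,hash)→1380, (C,merge)→2800, (B,merge)→3290, (B,hash)→4340 …(+4); best=880 via (C,hash)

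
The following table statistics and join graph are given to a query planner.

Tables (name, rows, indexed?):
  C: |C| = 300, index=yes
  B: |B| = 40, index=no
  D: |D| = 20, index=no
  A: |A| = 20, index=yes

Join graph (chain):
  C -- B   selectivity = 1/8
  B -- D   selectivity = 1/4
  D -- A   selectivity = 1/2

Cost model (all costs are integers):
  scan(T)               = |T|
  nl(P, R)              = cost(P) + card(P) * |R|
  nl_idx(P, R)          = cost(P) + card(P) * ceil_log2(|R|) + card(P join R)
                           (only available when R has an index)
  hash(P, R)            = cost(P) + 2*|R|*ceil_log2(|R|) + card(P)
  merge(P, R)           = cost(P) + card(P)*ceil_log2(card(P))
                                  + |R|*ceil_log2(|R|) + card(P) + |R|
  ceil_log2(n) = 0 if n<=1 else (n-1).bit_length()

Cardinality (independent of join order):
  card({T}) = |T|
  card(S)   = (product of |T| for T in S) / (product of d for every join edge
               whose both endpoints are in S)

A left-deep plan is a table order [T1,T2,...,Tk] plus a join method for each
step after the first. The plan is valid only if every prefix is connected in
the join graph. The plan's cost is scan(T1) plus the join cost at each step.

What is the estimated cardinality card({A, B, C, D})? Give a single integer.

75000

Tables in S: A(20), B(40), C(300), D(20)
Edges inside S: C-B(d=8), B-D(d=4), D-A(d=2)
numerator = 20 * 40 * 300 * 20 = 4800000
denominator = 8 * 4 * 2 = 64
card(S) = 4800000 / 64 = 75000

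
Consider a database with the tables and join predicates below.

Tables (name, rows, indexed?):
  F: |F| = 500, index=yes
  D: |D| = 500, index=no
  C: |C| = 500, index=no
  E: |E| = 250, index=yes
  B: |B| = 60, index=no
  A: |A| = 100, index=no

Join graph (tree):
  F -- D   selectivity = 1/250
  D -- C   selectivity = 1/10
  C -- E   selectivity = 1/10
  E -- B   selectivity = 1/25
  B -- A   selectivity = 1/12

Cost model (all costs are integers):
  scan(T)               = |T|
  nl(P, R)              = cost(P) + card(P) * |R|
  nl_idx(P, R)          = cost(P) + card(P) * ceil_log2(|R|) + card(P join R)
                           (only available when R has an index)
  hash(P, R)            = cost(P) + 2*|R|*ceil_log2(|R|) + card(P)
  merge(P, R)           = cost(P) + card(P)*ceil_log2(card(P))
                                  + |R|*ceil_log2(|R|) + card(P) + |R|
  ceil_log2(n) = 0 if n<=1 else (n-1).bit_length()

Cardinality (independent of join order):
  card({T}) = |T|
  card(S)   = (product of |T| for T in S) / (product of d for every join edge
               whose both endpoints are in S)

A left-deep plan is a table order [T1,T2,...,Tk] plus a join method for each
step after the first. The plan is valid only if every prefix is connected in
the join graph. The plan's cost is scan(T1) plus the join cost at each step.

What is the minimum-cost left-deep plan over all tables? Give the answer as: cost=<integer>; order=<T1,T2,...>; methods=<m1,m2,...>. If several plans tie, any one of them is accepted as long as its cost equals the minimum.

Selinger DP (subsets sized 1..n):
  {F}: scan cost=500, card=500
  {D}: scan cost=500, card=500
  {C}: scan cost=500, card=500
  {E}: scan cost=250, card=250
  {B}: scan cost=60, card=60
  {A}: scan cost=100, card=100
  {DF}: card=1000; try (F,nl_idx)→6000, (F,hash)→10000, (D,hash)→10000, (F,merge)→10500, (D,merge)→10500, (F,nl)→250500 …(+1); best=6000 via (F,nl_idx)
  {CD}: card=25000; try (D,hash)→10000, (C,hash)→10000, (D,merge)→10500, (C,merge)→10500, (D,nl)→250500, (C,nl)→250500; best=10000 via (D,hash)
  {CE}: card=12500; try (E,hash)→5000, (C,merge)→7500, (E,merge)→7750, (C,hash)→9500, (E,nl_idx)→17000, (C,nl)→125250 …(+1); best=5000 via (E,hash)
  {BE}: card=600; try (E,nl_idx)→1140, (B,hash)→1220, (E,merge)→2730, (B,merge)→2920, (E,hash)→4120, (E,nl)→15060 …(+1); best=1140 via (E,nl_idx)
  {AB}: card=500; try (B,hash)→920, (A,merge)→1280, (B,merge)→1320, (A,hash)→1520, (A,nl)→6060, (B,nl)→6100; best=920 via (B,hash)
  {CDF}: card=50000; try (C,hash)→16000, (C,merge)→22000, (F,hash)→44000, (F,nl_idx)→285000, (F,merge)→415000, (C,nl)→506000 …(+1); best=16000 via (C,hash)
  {CDE}: card=625000; try (D,hash)→26500, (E,hash)→39000, (D,merge)→197500, (E,merge)→412250, (E,nl_idx)→835000, (D,nl)→6255000 …(+1); best=26500 via (D,hash)
  {BCE}: card=30000; try (C,hash)→10740, (C,merge)→12740, (B,hash)→18220, (B,merge)→192920, (C,nl)→301140, (B,nl)→755000; best=10740 via (C,hash)
  {ABE}: card=5000; try (A,hash)→3140, (E,hash)→5420, (E,merge)→8170, (A,merge)→8540, (E,nl_idx)→9920, (A,nl)→61140 …(+1); best=3140 via (A,hash)
  {CDEF}: card=1250000; try (E,hash)→70000, (F,hash)→660500, (E,merge)→868250, (E,nl_idx)→1666000, (F,nl_idx)→6901500, (E,nl)→12516000 …(+2); best=70000 via (E,hash)
  {BCDE}: card=1500000; try (D,hash)→49740, (D,merge)→495740, (B,hash)→652220, (B,merge)→13151920, (D,nl)→15010740, (B,nl)→37526500; best=49740 via (D,hash)
  {ABCE}: card=250000; try (C,hash)→17140, (A,hash)→42140, (C,merge)→78140, (A,merge)→491540, (C,nl)→2503140, (A,nl)→3010740; best=17140 via (C,hash)
  {BCDEF}: card=3000000; try (B,hash)→1320720, (F,hash)→1558740, (F,nl_idx)→16549740, (B,merge)→27570420, (F,merge)→33054740, (B,nl)→75070000 …(+1); best=1320720 via (B,hash)
  {ABCDE}: card=12500000; try (D,hash)→276140, (A,hash)→1551140, (D,merge)→4772140, (A,merge)→33050540, (D,nl)→125017140, (A,nl)→150049740; best=276140 via (D,hash)
  {ABCDEF}: card=25000000; try (A,hash)→4322120, (F,hash)→12785140, (A,merge)→70321520, (F,nl_idx)→137776140, (A,nl)→301320720, (F,merge)→312781140 …(+1); best=4322120 via (A,hash)

cost=4322120; order=D,F,C,E,B,A; methods=nl_idx,hash,hash,hash,hash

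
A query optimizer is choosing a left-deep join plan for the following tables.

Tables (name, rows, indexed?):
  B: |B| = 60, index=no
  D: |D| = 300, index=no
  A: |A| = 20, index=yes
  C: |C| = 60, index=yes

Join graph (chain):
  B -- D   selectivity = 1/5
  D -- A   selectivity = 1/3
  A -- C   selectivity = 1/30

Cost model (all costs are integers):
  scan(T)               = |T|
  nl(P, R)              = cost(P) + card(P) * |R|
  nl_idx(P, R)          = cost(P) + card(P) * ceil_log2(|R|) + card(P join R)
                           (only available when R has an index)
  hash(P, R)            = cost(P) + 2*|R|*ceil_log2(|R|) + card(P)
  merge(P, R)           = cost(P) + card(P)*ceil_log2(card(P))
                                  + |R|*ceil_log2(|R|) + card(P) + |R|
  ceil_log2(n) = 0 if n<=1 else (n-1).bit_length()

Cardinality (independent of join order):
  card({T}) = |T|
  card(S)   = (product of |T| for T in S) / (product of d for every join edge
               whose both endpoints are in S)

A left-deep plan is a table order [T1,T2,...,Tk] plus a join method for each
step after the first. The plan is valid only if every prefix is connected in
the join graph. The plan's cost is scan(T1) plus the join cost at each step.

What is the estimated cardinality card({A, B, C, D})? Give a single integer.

Tables in S: A(20), B(60), C(60), D(300)
Edges inside S: B-D(d=5), D-A(d=3), A-C(d=30)
numerator = 20 * 60 * 60 * 300 = 21600000
denominator = 5 * 3 * 30 = 450
card(S) = 21600000 / 450 = 48000

48000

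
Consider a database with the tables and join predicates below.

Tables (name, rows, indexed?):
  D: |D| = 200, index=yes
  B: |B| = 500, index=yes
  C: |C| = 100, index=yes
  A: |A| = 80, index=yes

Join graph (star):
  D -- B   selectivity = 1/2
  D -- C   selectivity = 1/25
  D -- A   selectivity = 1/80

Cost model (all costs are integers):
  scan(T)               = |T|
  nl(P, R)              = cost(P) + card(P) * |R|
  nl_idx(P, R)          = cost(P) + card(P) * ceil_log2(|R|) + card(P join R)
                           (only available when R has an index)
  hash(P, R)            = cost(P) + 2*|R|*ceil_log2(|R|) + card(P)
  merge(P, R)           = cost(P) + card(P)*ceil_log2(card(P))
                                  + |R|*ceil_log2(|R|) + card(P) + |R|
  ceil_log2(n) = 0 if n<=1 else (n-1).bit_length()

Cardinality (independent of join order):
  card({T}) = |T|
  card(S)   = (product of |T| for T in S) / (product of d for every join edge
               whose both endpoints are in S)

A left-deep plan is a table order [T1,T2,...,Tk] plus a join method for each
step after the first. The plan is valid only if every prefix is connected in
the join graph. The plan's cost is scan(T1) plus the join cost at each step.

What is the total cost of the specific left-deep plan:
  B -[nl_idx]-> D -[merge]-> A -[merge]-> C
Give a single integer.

1755940

step 1: scan B: cost=500, card=500
step 2: join D via nl_idx
    card(P join D) = 500*200/(2) = 50000
    cost = 500 + 500*8 + 50000 = 54500
step 3: join A via merge
    card(P join A) = 50000*80/(80) = 50000
    cost = 54500 + 50000*16 + 80*7 + 50000 + 80 = 905140
step 4: join C via merge
    card(P join C) = 50000*100/(25) = 200000
    cost = 905140 + 50000*16 + 100*7 + 50000 + 100 = 1755940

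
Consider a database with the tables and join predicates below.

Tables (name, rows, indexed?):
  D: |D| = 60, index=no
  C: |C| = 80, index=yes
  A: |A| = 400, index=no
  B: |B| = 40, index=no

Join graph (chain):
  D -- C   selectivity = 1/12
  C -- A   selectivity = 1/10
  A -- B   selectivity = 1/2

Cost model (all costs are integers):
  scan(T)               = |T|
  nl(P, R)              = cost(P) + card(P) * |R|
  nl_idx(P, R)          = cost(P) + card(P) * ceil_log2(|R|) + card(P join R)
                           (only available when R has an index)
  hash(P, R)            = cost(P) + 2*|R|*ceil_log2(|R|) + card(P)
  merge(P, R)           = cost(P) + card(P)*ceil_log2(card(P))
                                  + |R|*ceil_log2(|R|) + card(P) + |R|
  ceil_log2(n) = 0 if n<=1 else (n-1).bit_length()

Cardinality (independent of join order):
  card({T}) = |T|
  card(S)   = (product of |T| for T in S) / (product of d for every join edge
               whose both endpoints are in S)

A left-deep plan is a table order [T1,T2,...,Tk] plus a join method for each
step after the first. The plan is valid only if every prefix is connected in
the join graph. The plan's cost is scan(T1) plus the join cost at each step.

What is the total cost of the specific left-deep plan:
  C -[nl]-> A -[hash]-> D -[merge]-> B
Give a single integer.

276280

step 1: scan C: cost=80, card=80
step 2: join A via nl
    card(P join A) = 80*400/(10) = 3200
    cost = 80 + 80*400 = 32080
step 3: join D via hash
    card(P join D) = 3200*60/(12) = 16000
    cost = 32080 + 2*60*6 + 3200 = 36000
step 4: join B via merge
    card(P join B) = 16000*40/(2) = 320000
    cost = 36000 + 16000*14 + 40*6 + 16000 + 40 = 276280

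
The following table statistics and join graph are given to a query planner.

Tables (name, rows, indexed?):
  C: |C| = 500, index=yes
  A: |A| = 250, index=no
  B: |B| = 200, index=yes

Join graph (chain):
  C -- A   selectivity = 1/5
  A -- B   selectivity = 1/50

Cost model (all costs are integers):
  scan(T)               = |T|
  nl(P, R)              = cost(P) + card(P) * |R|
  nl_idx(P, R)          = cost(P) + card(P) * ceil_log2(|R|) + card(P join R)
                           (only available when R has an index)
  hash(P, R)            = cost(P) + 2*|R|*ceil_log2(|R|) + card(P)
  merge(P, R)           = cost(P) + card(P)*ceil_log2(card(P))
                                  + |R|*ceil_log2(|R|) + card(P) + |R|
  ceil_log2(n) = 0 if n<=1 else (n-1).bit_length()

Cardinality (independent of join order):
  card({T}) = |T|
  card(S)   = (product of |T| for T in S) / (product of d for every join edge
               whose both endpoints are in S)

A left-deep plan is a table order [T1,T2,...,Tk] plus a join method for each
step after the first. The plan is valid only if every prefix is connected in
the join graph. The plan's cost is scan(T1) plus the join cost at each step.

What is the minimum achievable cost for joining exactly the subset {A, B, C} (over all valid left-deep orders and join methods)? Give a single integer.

Selinger DP over subsets of {A,B,C}:
  {C}: scan cost=500, card=500
  {A}: scan cost=250, card=250
  {B}: scan cost=200, card=200
  {AC}: card=25000; try (A,hash)→5000, (C,merge)→7500, (A,merge)→7750, (C,hash)→9500, (C,nl_idx)→27500, (C,nl)→125250 …(+1); best=5000 via (A,hash)
  {AB}: card=1000; try (B,nl_idx)→3250, (B,hash)→3700, (A,merge)→4250, (B,merge)→4300, (A,hash)→4400, (A,nl)→50200 …(+1); best=3250 via (B,nl_idx)
  {ABC}: card=100000; try (C,hash)→13250, (C,merge)→19250, (B,hash)→33200, (C,nl_idx)→112250, (B,nl_idx)→305000, (B,merge)→406800 …(+2); best=13250 via (C,hash)

13250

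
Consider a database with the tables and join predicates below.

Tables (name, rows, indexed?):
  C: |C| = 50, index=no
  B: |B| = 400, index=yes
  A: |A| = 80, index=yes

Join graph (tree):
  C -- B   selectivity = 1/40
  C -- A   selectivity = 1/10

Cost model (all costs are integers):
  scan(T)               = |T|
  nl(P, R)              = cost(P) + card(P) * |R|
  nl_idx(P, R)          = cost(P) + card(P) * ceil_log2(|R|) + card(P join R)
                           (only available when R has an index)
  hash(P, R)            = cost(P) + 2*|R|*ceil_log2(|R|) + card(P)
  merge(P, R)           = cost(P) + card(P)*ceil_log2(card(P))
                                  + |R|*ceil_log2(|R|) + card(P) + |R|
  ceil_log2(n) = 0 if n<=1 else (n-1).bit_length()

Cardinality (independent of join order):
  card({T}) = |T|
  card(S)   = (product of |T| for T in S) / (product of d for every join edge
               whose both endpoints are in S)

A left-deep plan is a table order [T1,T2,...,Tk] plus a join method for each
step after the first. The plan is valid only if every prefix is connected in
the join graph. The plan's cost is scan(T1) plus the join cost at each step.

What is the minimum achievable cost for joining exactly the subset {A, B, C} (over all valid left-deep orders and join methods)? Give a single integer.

2620

Selinger DP over subsets of {A,B,C}:
  {C}: scan cost=50, card=50
  {B}: scan cost=400, card=400
  {A}: scan cost=80, card=80
  {BC}: card=500; try (B,nl_idx)→1000, (C,hash)→1400, (B,merge)→4400, (C,merge)→4750, (B,hash)→7300, (B,nl)→20050 …(+1); best=1000 via (B,nl_idx)
  {AC}: card=400; try (C,hash)→760, (A,nl_idx)→800, (A,merge)→1040, (C,merge)→1070, (A,hash)→1220, (A,nl)→4050 …(+1); best=760 via (C,hash)
  {ABC}: card=4000; try (A,hash)→2620, (A,merge)→6640, (B,hash)→8360, (B,nl_idx)→8360, (A,nl_idx)→8500, (B,merge)→8760 …(+2); best=2620 via (A,hash)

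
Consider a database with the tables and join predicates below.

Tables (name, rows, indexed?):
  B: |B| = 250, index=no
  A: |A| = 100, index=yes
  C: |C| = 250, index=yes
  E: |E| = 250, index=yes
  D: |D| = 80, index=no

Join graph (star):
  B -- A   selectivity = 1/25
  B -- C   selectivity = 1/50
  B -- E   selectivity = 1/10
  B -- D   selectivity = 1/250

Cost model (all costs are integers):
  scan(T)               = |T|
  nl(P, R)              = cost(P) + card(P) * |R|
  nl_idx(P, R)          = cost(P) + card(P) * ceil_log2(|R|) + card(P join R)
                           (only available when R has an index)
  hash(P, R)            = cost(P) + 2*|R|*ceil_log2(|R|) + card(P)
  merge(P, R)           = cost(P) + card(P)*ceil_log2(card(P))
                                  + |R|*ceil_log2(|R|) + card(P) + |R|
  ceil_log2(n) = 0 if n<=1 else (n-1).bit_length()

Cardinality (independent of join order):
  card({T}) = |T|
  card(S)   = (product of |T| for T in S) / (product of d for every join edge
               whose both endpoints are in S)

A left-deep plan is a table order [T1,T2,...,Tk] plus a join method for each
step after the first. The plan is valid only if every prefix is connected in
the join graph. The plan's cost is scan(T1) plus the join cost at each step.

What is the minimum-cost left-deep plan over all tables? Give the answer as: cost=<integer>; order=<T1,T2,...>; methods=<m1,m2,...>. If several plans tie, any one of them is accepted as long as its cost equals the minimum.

cost=10060; order=B,D,C,A,E; methods=hash,nl_idx,hash,hash

Selinger DP (subsets sized 1..n):
  {B}: scan cost=250, card=250
  {A}: scan cost=100, card=100
  {C}: scan cost=250, card=250
  {E}: scan cost=250, card=250
  {D}: scan cost=80, card=80
  {AB}: card=1000; try (A,hash)→1900, (A,nl_idx)→3000, (B,merge)→3150, (A,merge)→3300, (B,hash)→4200, (B,nl)→25100 …(+1); best=1900 via (A,hash)
  {BC}: card=1250; try (C,nl_idx)→3500, (C,hash)→4500, (B,hash)→4500, (C,merge)→4750, (B,merge)→4750, (C,nl)→62750 …(+1); best=3500 via (C,nl_idx)
  {BE}: card=6250; try (E,hash)→4500, (B,hash)→4500, (E,merge)→4750, (B,merge)→4750, (E,nl_idx)→8500, (E,nl)→62750 …(+1); best=4500 via (E,hash)
  {BD}: card=80; try (D,hash)→1620, (B,merge)→2970, (D,merge)→3140, (B,hash)→4160, (B,nl)→20080, (D,nl)→20250; best=1620 via (D,hash)
  {ABC}: card=5000; try (A,hash)→6150, (C,hash)→6900, (C,nl_idx)→14900, (C,merge)→15150, (A,nl_idx)→17250, (A,merge)→19300 …(+2); best=6150 via (A,hash)
  {ABE}: card=25000; try (E,hash)→6900, (A,hash)→12150, (E,merge)→15150, (E,nl_idx)→34900, (A,nl_idx)→73250, (A,merge)→92800 …(+2); best=6900 via (E,hash)
  {ABD}: card=320; try (A,nl_idx)→2500, (A,merge)→3060, (A,hash)→3100, (D,hash)→4020, (A,nl)→9620, (D,merge)→13540 …(+1); best=2500 via (A,nl_idx)
  {BCE}: card=31250; try (E,hash)→8750, (C,hash)→14750, (E,merge)→20750, (E,nl_idx)→44750, (C,nl_idx)→85750, (C,merge)→94250 …(+2); best=8750 via (E,hash)
  {BCD}: card=400; try (C,nl_idx)→2660, (C,merge)→4510, (C,hash)→5700, (D,hash)→5870, (D,merge)→19140, (C,nl)→21620 …(+1); best=2660 via (C,nl_idx)
  {BDE}: card=2000; try (E,nl_idx)→4260, (E,merge)→4510, (E,hash)→5700, (D,hash)→11870, (E,nl)→21620, (D,merge)→92640 …(+1); best=4260 via (E,nl_idx)
  {ABCE}: card=125000; try (E,hash)→15150, (C,hash)→35900, (A,hash)→41400, (E,merge)→78400, (E,nl_idx)→171150, (C,nl_idx)→331900 …(+6); best=15150 via (E,hash)
  {ABCD}: card=1600; try (A,hash)→4460, (C,nl_idx)→6660, (C,hash)→6820, (A,nl_idx)→7060, (A,merge)→7460, (C,merge)→7950 …(+5); best=4460 via (A,hash)
  {ABDE}: card=8000; try (E,hash)→6820, (A,hash)→7660, (E,merge)→7950, (E,nl_idx)→13060, (A,nl_idx)→26260, (A,merge)→29060 …(+5); best=6820 via (E,hash)
  {BCDE}: card=10000; try (E,hash)→7060, (E,merge)→8910, (C,hash)→10260, (E,nl_idx)→15860, (C,nl_idx)→30260, (C,merge)→30510 …(+5); best=7060 via (E,hash)
  {ABCDE}: card=40000; try (E,hash)→10060, (A,hash)→18460, (C,hash)→18820, (E,merge)→25910, (E,nl_idx)→57260, (C,nl_idx)→110820 …(+9); best=10060 via (E,hash)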